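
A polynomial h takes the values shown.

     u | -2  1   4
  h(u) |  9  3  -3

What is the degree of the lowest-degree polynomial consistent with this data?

1

Forward differences of the values at u = -2, 1, 4:
  h  : 9  3  -3
  Δ  : -6  -6
  Δ^2: 0
The first differences are constant (-6) and nonzero, while all higher differences vanish, so the minimal degree is 1.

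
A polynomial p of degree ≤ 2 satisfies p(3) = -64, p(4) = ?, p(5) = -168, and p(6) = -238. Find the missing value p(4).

On equispaced nodes a degree-2 polynomial has vanishing third forward difference, so
  - p(3) + 3·p(4) - 3·p(5) + p(6) = 0.
Substituting the known values and solving for p(4):
  3·p(4) = -330
  p(4) = -110.

-110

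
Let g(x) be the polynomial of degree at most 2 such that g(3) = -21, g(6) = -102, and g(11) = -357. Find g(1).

3

Write g(x) = ax^2 + bx + c. Substituting each data point gives a linear system:
  9a + 3b + c = -21
  36a + 6b + c = -102
  121a + 11b + c = -357
Solving the system yields a = -3, b = 0, c = 6.
So g(x) = -3x² + 6.
Then g(1) = 3.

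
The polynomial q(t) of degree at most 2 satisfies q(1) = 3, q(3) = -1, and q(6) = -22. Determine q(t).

Write q(t) = at^2 + bt + c. Substituting each data point gives a linear system:
  a + b + c = 3
  9a + 3b + c = -1
  36a + 6b + c = -22
Solving the system yields a = -1, b = 2, c = 2.
So q(t) = -t^2 + 2t + 2.
Check: q(6) = -22. ✓

q(t) = -t^2 + 2t + 2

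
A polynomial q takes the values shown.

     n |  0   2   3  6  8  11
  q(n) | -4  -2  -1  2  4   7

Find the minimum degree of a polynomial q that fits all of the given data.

1

Divided differences on the nodes 0, 2, 3, 6, 8, 11:
  order 0: -4  -2  -1  2  4  7
  order 1: 1  1  1  1  1
  order 2: 0  0  0  0
  order 3: 0  0  0
  order 4: 0  0
  order 5: 0
The order-1 divided differences are all 1 (nonzero) and every higher order vanishes, so the data lies on a polynomial of degree exactly 1.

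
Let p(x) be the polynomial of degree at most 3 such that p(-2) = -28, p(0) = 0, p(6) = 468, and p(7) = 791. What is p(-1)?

Write p(x) = ax^3 + bx^2 + cx + d. Substituting each data point gives a linear system:
  -8a + 4b - 2c + d = -28
  d = 0
  216a + 36b + 6c + d = 468
  343a + 49b + 7c + d = 791
Solving the system yields a = 3, b = -4, c = -6, d = 0.
So p(x) = 3x^3 - 4x^2 - 6x.
Then p(-1) = -1.

-1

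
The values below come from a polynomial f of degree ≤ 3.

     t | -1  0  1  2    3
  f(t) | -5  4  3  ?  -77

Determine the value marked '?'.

The 4 known points determine the degree-3 polynomial uniquely.
Write f(t) = at^3 + bt^2 + ct + d. Substituting each data point gives a linear system:
  -a + b - c + d = -5
  d = 4
  a + b + c + d = 3
  27a + 9b + 3c + d = -77
Solving the system yields a = -2, b = -5, c = 6, d = 4.
So f(t) = -2t³ - 5t² + 6t + 4.
Then f(2) = -20.

-20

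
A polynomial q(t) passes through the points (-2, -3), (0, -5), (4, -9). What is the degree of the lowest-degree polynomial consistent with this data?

Divided differences on the nodes -2, 0, 4:
  order 0: -3  -5  -9
  order 1: -1  -1
  order 2: 0
The order-1 divided differences are all -1 (nonzero) and every higher order vanishes, so the data lies on a polynomial of degree exactly 1.

1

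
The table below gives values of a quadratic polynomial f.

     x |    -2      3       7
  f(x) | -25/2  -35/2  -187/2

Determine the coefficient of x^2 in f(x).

-2

Write f(x) = ax^2 + bx + c. Substituting each data point gives a linear system:
  4a - 2b + c = -25/2
  9a + 3b + c = -35/2
  49a + 7b + c = -187/2
Solving the system yields a = -2, b = 1, c = -5/2.
So f(x) = -2x^2 + x - 5/2.
The leading coefficient is -2.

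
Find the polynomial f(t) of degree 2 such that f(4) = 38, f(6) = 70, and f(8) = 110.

Using the Lagrange interpolation formula with nodes 4, 6, 8:
  L_0(t) = (t - 6)(t - 8) / 8
  L_1(t) = (t - 4)(t - 8) / -4
  L_2(t) = (t - 4)(t - 6) / 8
Then f(t) = 38·L_0(t) + 70·L_1(t) + 110·L_2(t).
Expanding and collecting terms gives f(t) = t^2 + 6t - 2.
Check: f(8) = 110. ✓

f(t) = t^2 + 6t - 2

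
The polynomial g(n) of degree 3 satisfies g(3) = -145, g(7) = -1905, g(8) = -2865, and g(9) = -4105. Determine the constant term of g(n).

Write g(n) = an^3 + bn^2 + cn + d. Substituting each data point gives a linear system:
  27a + 9b + 3c + d = -145
  343a + 49b + 7c + d = -1905
  512a + 64b + 8c + d = -2865
  729a + 81b + 9c + d = -4105
Solving the system yields a = -6, b = 4, c = -6, d = -1.
So g(n) = -6n^3 + 4n^2 - 6n - 1.
The constant term is -1.

-1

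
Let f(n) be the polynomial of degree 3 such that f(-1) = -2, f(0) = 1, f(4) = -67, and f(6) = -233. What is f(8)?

Using the Lagrange interpolation formula with nodes -1, 0, 4, 6:
  L_0(n) = n(n - 4)(n - 6) / -35
  L_1(n) = (n + 1)(n - 4)(n - 6) / 24
  L_2(n) = (n + 1)n(n - 6) / -40
  L_3(n) = (n + 1)n(n - 4) / 84
Then f(n) = -2·L_0(n) + 1·L_1(n) - 67·L_2(n) - 233·L_3(n).
Expanding and collecting terms gives f(n) = -n³ - n² + 3n + 1.
Evaluating at n = 8: f(8) = -551.

-551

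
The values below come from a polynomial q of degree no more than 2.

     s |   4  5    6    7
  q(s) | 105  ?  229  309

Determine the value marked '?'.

On equispaced nodes a degree-2 polynomial has vanishing third forward difference, so
  - q(4) + 3·q(5) - 3·q(6) + q(7) = 0.
Substituting the known values and solving for q(5):
  3·q(5) = 483
  q(5) = 161.

161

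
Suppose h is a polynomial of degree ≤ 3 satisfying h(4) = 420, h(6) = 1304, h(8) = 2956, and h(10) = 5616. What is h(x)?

h(x) = 5x^3 + 6x^2 + 2x - 4

Using the Lagrange interpolation formula with nodes 4, 6, 8, 10:
  L_0(x) = (x - 6)(x - 8)(x - 10) / -48
  L_1(x) = (x - 4)(x - 8)(x - 10) / 16
  L_2(x) = (x - 4)(x - 6)(x - 10) / -16
  L_3(x) = (x - 4)(x - 6)(x - 8) / 48
Then h(x) = 420·L_0(x) + 1304·L_1(x) + 2956·L_2(x) + 5616·L_3(x).
Expanding and collecting terms gives h(x) = 5x^3 + 6x^2 + 2x - 4.
Check: h(4) = 420. ✓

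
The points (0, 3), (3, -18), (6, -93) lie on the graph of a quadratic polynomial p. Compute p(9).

-222

Forward differences of the values at t = 0, 3, 6:
  p  : 3  -18  -93
  Δ  : -21  -75
  Δ^2: -54
The second differences are constant, confirming degree 2.
Interpolating (Newton forward form) and evaluating at t = 9 gives p(9) = -222.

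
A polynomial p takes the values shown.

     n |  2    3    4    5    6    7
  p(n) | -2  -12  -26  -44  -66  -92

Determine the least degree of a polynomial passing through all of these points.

Forward differences of the values at n = 2, 3, 4, 5, 6, 7:
  p  : -2  -12  -26  -44  -66  -92
  Δ  : -10  -14  -18  -22  -26
  Δ^2: -4  -4  -4  -4
  Δ^3: 0  0  0
  Δ^4: 0  0
  Δ^5: 0
The second differences are constant (-4) and nonzero, while all higher differences vanish, so the minimal degree is 2.

2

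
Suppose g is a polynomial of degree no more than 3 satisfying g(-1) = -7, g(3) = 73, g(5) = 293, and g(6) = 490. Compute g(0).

Write g(s) = as^3 + bs^2 + cs + d. Substituting each data point gives a linear system:
  -a + b - c + d = -7
  27a + 9b + 3c + d = 73
  125a + 25b + 5c + d = 293
  216a + 36b + 6c + d = 490
Solving the system yields a = 2, b = 1, c = 4, d = -2.
So g(s) = 2s³ + s² + 4s - 2.
Then g(0) = -2.

-2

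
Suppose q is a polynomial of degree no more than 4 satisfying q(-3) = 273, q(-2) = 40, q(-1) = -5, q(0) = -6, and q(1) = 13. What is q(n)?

q(n) = 5n^4 + 6n^3 + 5n^2 + 3n - 6

Using the Lagrange interpolation formula with nodes -3, -2, -1, 0, 1:
  L_0(n) = (n + 2)(n + 1)n(n - 1) / 24
  L_1(n) = (n + 3)(n + 1)n(n - 1) / -6
  L_2(n) = (n + 3)(n + 2)n(n - 1) / 4
  L_3(n) = (n + 3)(n + 2)(n + 1)(n - 1) / -6
  L_4(n) = (n + 3)(n + 2)(n + 1)n / 24
Then q(n) = 273·L_0(n) + 40·L_1(n) - 5·L_2(n) - 6·L_3(n) + 13·L_4(n).
Expanding and collecting terms gives q(n) = 5n^4 + 6n^3 + 5n^2 + 3n - 6.
Check: q(-3) = 273. ✓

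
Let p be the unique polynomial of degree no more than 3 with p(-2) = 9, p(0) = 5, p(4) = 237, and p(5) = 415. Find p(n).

p(n) = 2n^3 + 6n^2 + 2n + 5

Write p(n) = an^3 + bn^2 + cn + d. Substituting each data point gives a linear system:
  -8a + 4b - 2c + d = 9
  d = 5
  64a + 16b + 4c + d = 237
  125a + 25b + 5c + d = 415
Solving the system yields a = 2, b = 6, c = 2, d = 5.
So p(n) = 2n³ + 6n² + 2n + 5.
Check: p(5) = 415. ✓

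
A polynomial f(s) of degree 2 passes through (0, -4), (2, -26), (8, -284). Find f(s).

Write f(s) = as^2 + bs + c. Substituting each data point gives a linear system:
  c = -4
  4a + 2b + c = -26
  64a + 8b + c = -284
Solving the system yields a = -4, b = -3, c = -4.
So f(s) = -4s^2 - 3s - 4.
Check: f(0) = -4. ✓

f(s) = -4s^2 - 3s - 4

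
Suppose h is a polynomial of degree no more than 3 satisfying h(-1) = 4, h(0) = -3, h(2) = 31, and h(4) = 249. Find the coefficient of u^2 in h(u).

5

Write h(u) = au^3 + bu^2 + cu + d. Substituting each data point gives a linear system:
  -a + b - c + d = 4
  d = -3
  8a + 4b + 2c + d = 31
  64a + 16b + 4c + d = 249
Solving the system yields a = 3, b = 5, c = -5, d = -3.
So h(u) = 3u³ + 5u² - 5u - 3.
The coefficient of u^2 is 5.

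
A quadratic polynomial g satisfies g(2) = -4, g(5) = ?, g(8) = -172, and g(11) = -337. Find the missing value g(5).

On equispaced nodes a degree-2 polynomial has vanishing third forward difference, so
  - g(2) + 3·g(5) - 3·g(8) + g(11) = 0.
Substituting the known values and solving for g(5):
  3·g(5) = -183
  g(5) = -61.

-61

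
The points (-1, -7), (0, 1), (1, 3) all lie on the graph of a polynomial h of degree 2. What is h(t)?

Write h(t) = at^2 + bt + c. Substituting each data point gives a linear system:
  a - b + c = -7
  c = 1
  a + b + c = 3
Solving the system yields a = -3, b = 5, c = 1.
So h(t) = -3t^2 + 5t + 1.
Check: h(1) = 3. ✓

h(t) = -3t^2 + 5t + 1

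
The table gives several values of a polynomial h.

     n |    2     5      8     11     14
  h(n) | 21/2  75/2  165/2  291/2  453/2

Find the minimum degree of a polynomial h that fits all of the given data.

2

Forward differences of the values at n = 2, 5, 8, 11, 14:
  h  : 21/2  75/2  165/2  291/2  453/2
  Δ  : 27  45  63  81
  Δ^2: 18  18  18
  Δ^3: 0  0
  Δ^4: 0
The second differences are constant (18) and nonzero, while all higher differences vanish, so the minimal degree is 2.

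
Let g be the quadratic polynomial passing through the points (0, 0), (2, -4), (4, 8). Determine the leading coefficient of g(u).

2

Write g(u) = au^2 + bu + c. Substituting each data point gives a linear system:
  c = 0
  4a + 2b + c = -4
  16a + 4b + c = 8
Solving the system yields a = 2, b = -6, c = 0.
So g(u) = 2u^2 - 6u.
The leading coefficient is 2.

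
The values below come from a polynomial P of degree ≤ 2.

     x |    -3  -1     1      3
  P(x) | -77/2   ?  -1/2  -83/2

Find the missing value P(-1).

1/2

On equispaced nodes a degree-2 polynomial has vanishing third forward difference, so
  - P(-3) + 3·P(-1) - 3·P(1) + P(3) = 0.
Substituting the known values and solving for P(-1):
  3·P(-1) = 3/2
  P(-1) = 1/2.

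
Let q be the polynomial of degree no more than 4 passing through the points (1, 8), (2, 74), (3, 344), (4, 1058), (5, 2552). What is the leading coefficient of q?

4

Write q(x) = ax^4 + bx^3 + cx^2 + dx + e. Substituting each data point gives a linear system:
  a + b + c + d + e = 8
  16a + 8b + 4c + 2d + e = 74
  81a + 27b + 9c + 3d + e = 344
  256a + 64b + 16c + 4d + e = 1058
  625a + 125b + 25c + 5d + e = 2552
Solving the system yields a = 4, b = 0, c = 2, d = 0, e = 2.
So q(x) = 4x^4 + 2x^2 + 2.
The leading coefficient is 4.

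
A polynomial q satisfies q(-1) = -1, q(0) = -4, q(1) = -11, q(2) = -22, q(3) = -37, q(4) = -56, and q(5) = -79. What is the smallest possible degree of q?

2

Forward differences of the values at u = -1, 0, 1, 2, 3, 4, 5:
  q  : -1  -4  -11  -22  -37  -56  -79
  Δ  : -3  -7  -11  -15  -19  -23
  Δ^2: -4  -4  -4  -4  -4
  Δ^3: 0  0  0  0
  Δ^4: 0  0  0
  Δ^5: 0  0
  Δ^6: 0
The second differences are constant (-4) and nonzero, while all higher differences vanish, so the minimal degree is 2.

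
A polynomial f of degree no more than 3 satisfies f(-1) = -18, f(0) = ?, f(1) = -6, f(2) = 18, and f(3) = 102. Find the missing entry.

-6

The 4 known points determine the degree-3 polynomial uniquely.
Write f(n) = an^3 + bn^2 + cn + d. Substituting each data point gives a linear system:
  -a + b - c + d = -18
  a + b + c + d = -6
  8a + 4b + 2c + d = 18
  27a + 9b + 3c + d = 102
Solving the system yields a = 6, b = -6, c = 0, d = -6.
So f(n) = 6n³ - 6n² - 6.
Then f(0) = -6.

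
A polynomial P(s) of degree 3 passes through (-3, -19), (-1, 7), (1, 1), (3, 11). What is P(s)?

P(s) = s^3 - s^2 - 4s + 5

Write P(s) = as^3 + bs^2 + cs + d. Substituting each data point gives a linear system:
  -27a + 9b - 3c + d = -19
  -a + b - c + d = 7
  a + b + c + d = 1
  27a + 9b + 3c + d = 11
Solving the system yields a = 1, b = -1, c = -4, d = 5.
So P(s) = s³ - s² - 4s + 5.
Check: P(-1) = 7. ✓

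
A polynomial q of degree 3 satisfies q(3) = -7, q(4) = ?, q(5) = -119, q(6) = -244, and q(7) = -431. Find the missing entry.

The 4 known points determine the degree-3 polynomial uniquely.
Write q(u) = au^3 + bu^2 + cu + d. Substituting each data point gives a linear system:
  27a + 9b + 3c + d = -7
  125a + 25b + 5c + d = -119
  216a + 36b + 6c + d = -244
  343a + 49b + 7c + d = -431
Solving the system yields a = -2, b = 5, c = 2, d = -4.
So q(u) = -2u³ + 5u² + 2u - 4.
Then q(4) = -44.

-44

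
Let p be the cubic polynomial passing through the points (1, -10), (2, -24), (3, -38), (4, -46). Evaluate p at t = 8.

102

Using the Lagrange interpolation formula with nodes 1, 2, 3, 4:
  L_0(t) = (t - 2)(t - 3)(t - 4) / -6
  L_1(t) = (t - 1)(t - 3)(t - 4) / 2
  L_2(t) = (t - 1)(t - 2)(t - 4) / -2
  L_3(t) = (t - 1)(t - 2)(t - 3) / 6
Then p(t) = -10·L_0(t) - 24·L_1(t) - 38·L_2(t) - 46·L_3(t).
Expanding and collecting terms gives p(t) = t^3 - 6t^2 - 3t - 2.
Evaluating at t = 8: p(8) = 102.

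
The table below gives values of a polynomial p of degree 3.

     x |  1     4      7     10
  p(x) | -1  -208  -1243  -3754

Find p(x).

p(x) = -4x^3 + 2x^2 + 5x - 4

Using the Lagrange interpolation formula with nodes 1, 4, 7, 10:
  L_0(x) = (x - 4)(x - 7)(x - 10) / -162
  L_1(x) = (x - 1)(x - 7)(x - 10) / 54
  L_2(x) = (x - 1)(x - 4)(x - 10) / -54
  L_3(x) = (x - 1)(x - 4)(x - 7) / 162
Then p(x) = -1·L_0(x) - 208·L_1(x) - 1243·L_2(x) - 3754·L_3(x).
Expanding and collecting terms gives p(x) = -4x^3 + 2x^2 + 5x - 4.
Check: p(10) = -3754. ✓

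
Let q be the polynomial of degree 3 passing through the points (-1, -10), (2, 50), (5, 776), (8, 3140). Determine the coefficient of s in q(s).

1

Write q(s) = as^3 + bs^2 + cs + d. Substituting each data point gives a linear system:
  -a + b - c + d = -10
  8a + 4b + 2c + d = 50
  125a + 25b + 5c + d = 776
  512a + 64b + 8c + d = 3140
Solving the system yields a = 6, b = 1, c = 1, d = -4.
So q(s) = 6s^3 + s^2 + s - 4.
The coefficient of s is 1.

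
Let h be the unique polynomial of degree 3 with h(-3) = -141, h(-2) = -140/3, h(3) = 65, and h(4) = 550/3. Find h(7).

3487/3

Using the Lagrange interpolation formula with nodes -3, -2, 3, 4:
  L_0(x) = (x + 2)(x - 3)(x - 4) / -42
  L_1(x) = (x + 3)(x - 3)(x - 4) / 30
  L_2(x) = (x + 3)(x + 2)(x - 4) / -30
  L_3(x) = (x + 3)(x + 2)(x - 3) / 42
Then h(x) = -141·L_0(x) - 140/3·L_1(x) + 65·L_2(x) + 550/3·L_3(x).
Expanding and collecting terms gives h(x) = 4x^3 - 4x^2 - (5/3)x - 2.
Evaluating at x = 7: h(7) = 3487/3.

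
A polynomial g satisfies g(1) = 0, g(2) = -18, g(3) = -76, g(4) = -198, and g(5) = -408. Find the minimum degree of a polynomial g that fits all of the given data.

3

Forward differences of the values at n = 1, 2, 3, 4, 5:
  g  : 0  -18  -76  -198  -408
  Δ  : -18  -58  -122  -210
  Δ^2: -40  -64  -88
  Δ^3: -24  -24
  Δ^4: 0
The third differences are constant (-24) and nonzero, while all higher differences vanish, so the minimal degree is 3.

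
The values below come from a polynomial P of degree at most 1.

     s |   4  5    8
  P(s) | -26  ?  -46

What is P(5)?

-31

The 2 known points determine the degree-1 polynomial uniquely.
Write P(s) = as + b. Substituting each data point gives a linear system:
  4a + b = -26
  8a + b = -46
Solving the system yields a = -5, b = -6.
So P(s) = -5s - 6.
Then P(5) = -31.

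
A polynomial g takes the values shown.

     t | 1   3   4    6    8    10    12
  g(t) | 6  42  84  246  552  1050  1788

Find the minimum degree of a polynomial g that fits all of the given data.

3

Divided differences on the nodes 1, 3, 4, 6, 8, 10, 12:
  order 0: 6  42  84  246  552  1050  1788
  order 1: 18  42  81  153  249  369
  order 2: 8  13  18  24  30
  order 3: 1  1  1  1
  order 4: 0  0  0
  order 5: 0  0
  order 6: 0
The order-3 divided differences are all 1 (nonzero) and every higher order vanishes, so the data lies on a polynomial of degree exactly 3.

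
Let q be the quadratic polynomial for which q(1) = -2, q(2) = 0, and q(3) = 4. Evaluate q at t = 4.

Forward differences of the values at t = 1, 2, 3:
  q  : -2  0  4
  Δ  : 2  4
  Δ^2: 2
The second differences are constant, confirming degree 2.
Interpolating (Newton forward form) and evaluating at t = 4 gives q(4) = 10.

10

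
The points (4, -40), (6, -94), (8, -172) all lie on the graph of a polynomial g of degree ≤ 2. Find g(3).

-22

Forward differences of the values at x = 4, 6, 8:
  g  : -40  -94  -172
  Δ  : -54  -78
  Δ^2: -24
The second differences are constant, confirming degree 2.
Interpolating (Newton forward form) and evaluating at x = 3 gives g(3) = -22.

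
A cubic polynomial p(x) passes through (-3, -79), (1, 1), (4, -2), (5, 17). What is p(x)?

Write p(x) = ax^3 + bx^2 + cx + d. Substituting each data point gives a linear system:
  -27a + 9b - 3c + d = -79
  a + b + c + d = 1
  64a + 16b + 4c + d = -2
  125a + 25b + 5c + d = 17
Solving the system yields a = 1, b = -5, c = 3, d = 2.
So p(x) = x³ - 5x² + 3x + 2.
Check: p(-3) = -79. ✓

p(x) = x^3 - 5x^2 + 3x + 2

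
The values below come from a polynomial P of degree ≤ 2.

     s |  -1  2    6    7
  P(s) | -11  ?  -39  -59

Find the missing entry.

1

The 3 known points determine the degree-2 polynomial uniquely.
Write P(s) = as^2 + bs + c. Substituting each data point gives a linear system:
  a - b + c = -11
  36a + 6b + c = -39
  49a + 7b + c = -59
Solving the system yields a = -2, b = 6, c = -3.
So P(s) = -2s^2 + 6s - 3.
Then P(2) = 1.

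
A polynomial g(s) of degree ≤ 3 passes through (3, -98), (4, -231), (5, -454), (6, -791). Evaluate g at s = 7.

Write g(s) = as^3 + bs^2 + cs + d. Substituting each data point gives a linear system:
  27a + 9b + 3c + d = -98
  64a + 16b + 4c + d = -231
  125a + 25b + 5c + d = -454
  216a + 36b + 6c + d = -791
Solving the system yields a = -4, b = 3, c = -6, d = 1.
So g(s) = -4s³ + 3s² - 6s + 1.
Then g(7) = -1266.

-1266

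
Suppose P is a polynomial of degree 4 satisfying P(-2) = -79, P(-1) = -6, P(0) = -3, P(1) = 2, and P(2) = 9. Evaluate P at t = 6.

Forward differences of the values at t = -2, -1, 0, 1, 2:
  P  : -79  -6  -3  2  9
  Δ  : 73  3  5  7
  Δ^2: -70  2  2
  Δ^3: 72  0
  Δ^4: -72
The fourth differences are constant, confirming degree 4.
Interpolating (Newton forward form) and evaluating at t = 6 gives P(6) = -2463.

-2463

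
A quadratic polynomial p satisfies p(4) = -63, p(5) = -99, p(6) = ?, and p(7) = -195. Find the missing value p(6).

-143

On equispaced nodes a degree-2 polynomial has vanishing third forward difference, so
  - p(4) + 3·p(5) - 3·p(6) + p(7) = 0.
Substituting the known values and solving for p(6):
  -3·p(6) = 429
  p(6) = -143.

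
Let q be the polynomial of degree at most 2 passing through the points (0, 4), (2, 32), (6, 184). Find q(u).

Using the Lagrange interpolation formula with nodes 0, 2, 6:
  L_0(u) = (u - 2)(u - 6) / 12
  L_1(u) = u(u - 6) / -8
  L_2(u) = u(u - 2) / 24
Then q(u) = 4·L_0(u) + 32·L_1(u) + 184·L_2(u).
Expanding and collecting terms gives q(u) = 4u^2 + 6u + 4.
Check: q(0) = 4. ✓

q(u) = 4u^2 + 6u + 4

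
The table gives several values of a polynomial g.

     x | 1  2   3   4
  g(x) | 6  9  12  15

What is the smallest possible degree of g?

Forward differences of the values at x = 1, 2, 3, 4:
  g  : 6  9  12  15
  Δ  : 3  3  3
  Δ^2: 0  0
  Δ^3: 0
The first differences are constant (3) and nonzero, while all higher differences vanish, so the minimal degree is 1.

1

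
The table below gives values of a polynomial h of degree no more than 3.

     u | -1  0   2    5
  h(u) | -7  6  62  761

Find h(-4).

Write h(u) = au^3 + bu^2 + cu + d. Substituting each data point gives a linear system:
  -a + b - c + d = -7
  d = 6
  8a + 4b + 2c + d = 62
  125a + 25b + 5c + d = 761
Solving the system yields a = 6, b = -1, c = 6, d = 6.
So h(u) = 6u³ - u² + 6u + 6.
Then h(-4) = -418.

-418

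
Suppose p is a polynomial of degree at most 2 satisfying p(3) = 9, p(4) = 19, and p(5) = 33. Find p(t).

p(t) = 2t^2 - 4t + 3

Write p(t) = at^2 + bt + c. Substituting each data point gives a linear system:
  9a + 3b + c = 9
  16a + 4b + c = 19
  25a + 5b + c = 33
Solving the system yields a = 2, b = -4, c = 3.
So p(t) = 2t^2 - 4t + 3.
Check: p(4) = 19. ✓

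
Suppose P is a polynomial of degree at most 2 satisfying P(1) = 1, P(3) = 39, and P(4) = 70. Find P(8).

Using the Lagrange interpolation formula with nodes 1, 3, 4:
  L_0(x) = (x - 3)(x - 4) / 6
  L_1(x) = (x - 1)(x - 4) / -2
  L_2(x) = (x - 1)(x - 3) / 3
Then P(x) = 1·L_0(x) + 39·L_1(x) + 70·L_2(x).
Expanding and collecting terms gives P(x) = 4x² + 3x - 6.
Evaluating at x = 8: P(8) = 274.

274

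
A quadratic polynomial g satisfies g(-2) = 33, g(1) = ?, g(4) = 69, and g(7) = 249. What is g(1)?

-3

On equispaced nodes a degree-2 polynomial has vanishing third forward difference, so
  - g(-2) + 3·g(1) - 3·g(4) + g(7) = 0.
Substituting the known values and solving for g(1):
  3·g(1) = -9
  g(1) = -3.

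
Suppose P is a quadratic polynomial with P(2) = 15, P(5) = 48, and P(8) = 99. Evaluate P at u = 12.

Using the Lagrange interpolation formula with nodes 2, 5, 8:
  L_0(u) = (u - 5)(u - 8) / 18
  L_1(u) = (u - 2)(u - 8) / -9
  L_2(u) = (u - 2)(u - 5) / 18
Then P(u) = 15·L_0(u) + 48·L_1(u) + 99·L_2(u).
Expanding and collecting terms gives P(u) = u² + 4u + 3.
Evaluating at u = 12: P(12) = 195.

195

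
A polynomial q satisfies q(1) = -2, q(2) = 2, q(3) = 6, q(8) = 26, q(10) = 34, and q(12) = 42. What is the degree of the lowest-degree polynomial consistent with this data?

1

Divided differences on the nodes 1, 2, 3, 8, 10, 12:
  order 0: -2  2  6  26  34  42
  order 1: 4  4  4  4  4
  order 2: 0  0  0  0
  order 3: 0  0  0
  order 4: 0  0
  order 5: 0
The order-1 divided differences are all 4 (nonzero) and every higher order vanishes, so the data lies on a polynomial of degree exactly 1.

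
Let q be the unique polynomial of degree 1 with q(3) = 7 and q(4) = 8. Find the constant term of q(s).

Write q(s) = as + b. Substituting each data point gives a linear system:
  3a + b = 7
  4a + b = 8
Solving the system yields a = 1, b = 4.
So q(s) = s + 4.
The constant term is 4.

4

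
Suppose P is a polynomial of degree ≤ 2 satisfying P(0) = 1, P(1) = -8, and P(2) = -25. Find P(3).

-50

Write P(u) = au^2 + bu + c. Substituting each data point gives a linear system:
  c = 1
  a + b + c = -8
  4a + 2b + c = -25
Solving the system yields a = -4, b = -5, c = 1.
So P(u) = -4u² - 5u + 1.
Then P(3) = -50.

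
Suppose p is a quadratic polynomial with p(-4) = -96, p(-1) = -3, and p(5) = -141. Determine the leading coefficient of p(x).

-6

Write p(x) = ax^2 + bx + c. Substituting each data point gives a linear system:
  16a - 4b + c = -96
  a - b + c = -3
  25a + 5b + c = -141
Solving the system yields a = -6, b = 1, c = 4.
So p(x) = -6x² + x + 4.
The leading coefficient is -6.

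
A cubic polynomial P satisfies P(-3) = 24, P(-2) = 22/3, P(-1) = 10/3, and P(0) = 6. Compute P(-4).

178/3

Using the Lagrange interpolation formula with nodes -3, -2, -1, 0:
  L_0(t) = (t + 2)(t + 1)t / -6
  L_1(t) = (t + 3)(t + 1)t / 2
  L_2(t) = (t + 3)(t + 2)t / -2
  L_3(t) = (t + 3)(t + 2)(t + 1) / 6
Then P(t) = 24·L_0(t) + 22/3·L_1(t) + 10/3·L_2(t) + 6·L_3(t).
Expanding and collecting terms gives P(t) = -t^3 + (1/3)t^2 + 4t + 6.
Evaluating at t = -4: P(-4) = 178/3.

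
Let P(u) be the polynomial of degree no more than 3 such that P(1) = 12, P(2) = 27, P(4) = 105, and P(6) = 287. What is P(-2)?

Using the Lagrange interpolation formula with nodes 1, 2, 4, 6:
  L_0(u) = (u - 2)(u - 4)(u - 6) / -15
  L_1(u) = (u - 1)(u - 4)(u - 6) / 8
  L_2(u) = (u - 1)(u - 2)(u - 6) / -12
  L_3(u) = (u - 1)(u - 2)(u - 4) / 40
Then P(u) = 12·L_0(u) + 27·L_1(u) + 105·L_2(u) + 287·L_3(u).
Expanding and collecting terms gives P(u) = u^3 + u^2 + 5u + 5.
Evaluating at u = -2: P(-2) = -9.

-9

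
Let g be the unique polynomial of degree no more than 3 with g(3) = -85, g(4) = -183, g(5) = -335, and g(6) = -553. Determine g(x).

g(x) = -2x^3 - 3x^2 - 3x + 5

Write g(x) = ax^3 + bx^2 + cx + d. Substituting each data point gives a linear system:
  27a + 9b + 3c + d = -85
  64a + 16b + 4c + d = -183
  125a + 25b + 5c + d = -335
  216a + 36b + 6c + d = -553
Solving the system yields a = -2, b = -3, c = -3, d = 5.
So g(x) = -2x^3 - 3x^2 - 3x + 5.
Check: g(6) = -553. ✓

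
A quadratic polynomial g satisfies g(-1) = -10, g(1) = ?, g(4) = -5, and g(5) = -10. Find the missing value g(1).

The 3 known points determine the degree-2 polynomial uniquely.
Write g(u) = au^2 + bu + c. Substituting each data point gives a linear system:
  a - b + c = -10
  16a + 4b + c = -5
  25a + 5b + c = -10
Solving the system yields a = -1, b = 4, c = -5.
So g(u) = -u^2 + 4u - 5.
Then g(1) = -2.

-2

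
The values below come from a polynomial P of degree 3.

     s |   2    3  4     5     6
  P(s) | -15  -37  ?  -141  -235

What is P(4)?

-77

On equispaced nodes a degree-3 polynomial has vanishing fourth forward difference, so
  P(2) - 4·P(3) + 6·P(4) - 4·P(5) + P(6) = 0.
Substituting the known values and solving for P(4):
  6·P(4) = -462
  P(4) = -77.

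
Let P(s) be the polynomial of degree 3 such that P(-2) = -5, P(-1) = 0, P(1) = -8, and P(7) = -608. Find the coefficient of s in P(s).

Write P(s) = as^3 + bs^2 + cs + d. Substituting each data point gives a linear system:
  -8a + 4b - 2c + d = -5
  -a + b - c + d = 0
  a + b + c + d = -8
  343a + 49b + 7c + d = -608
Solving the system yields a = -1, b = -5, c = -3, d = 1.
So P(s) = -s³ - 5s² - 3s + 1.
The coefficient of s is -3.

-3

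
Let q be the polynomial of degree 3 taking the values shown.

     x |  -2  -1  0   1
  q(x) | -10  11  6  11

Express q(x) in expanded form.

Write q(x) = ax^3 + bx^2 + cx + d. Substituting each data point gives a linear system:
  -8a + 4b - 2c + d = -10
  -a + b - c + d = 11
  d = 6
  a + b + c + d = 11
Solving the system yields a = 6, b = 5, c = -6, d = 6.
So q(x) = 6x^3 + 5x^2 - 6x + 6.
Check: q(0) = 6. ✓

q(x) = 6x^3 + 5x^2 - 6x + 6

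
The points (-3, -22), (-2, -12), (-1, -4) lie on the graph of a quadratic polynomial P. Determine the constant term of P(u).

Write P(u) = au^2 + bu + c. Substituting each data point gives a linear system:
  9a - 3b + c = -22
  4a - 2b + c = -12
  a - b + c = -4
Solving the system yields a = -1, b = 5, c = 2.
So P(u) = -u² + 5u + 2.
The constant term is 2.

2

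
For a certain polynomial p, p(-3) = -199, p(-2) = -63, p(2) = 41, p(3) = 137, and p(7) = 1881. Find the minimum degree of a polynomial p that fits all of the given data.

Divided differences on the nodes -3, -2, 2, 3, 7:
  order 0: -199  -63  41  137  1881
  order 1: 136  26  96  436
  order 2: -22  14  68
  order 3: 6  6
  order 4: 0
The order-3 divided differences are all 6 (nonzero) and every higher order vanishes, so the data lies on a polynomial of degree exactly 3.

3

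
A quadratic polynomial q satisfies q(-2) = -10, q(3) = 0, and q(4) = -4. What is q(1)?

2

Using the Lagrange interpolation formula with nodes -2, 3, 4:
  L_0(s) = (s - 3)(s - 4) / 30
  L_1(s) = (s + 2)(s - 4) / -5
  L_2(s) = (s + 2)(s - 3) / 6
Then q(s) = -10·L_0(s) + 0·L_1(s) - 4·L_2(s).
Expanding and collecting terms gives q(s) = -s^2 + 3s.
Evaluating at s = 1: q(1) = 2.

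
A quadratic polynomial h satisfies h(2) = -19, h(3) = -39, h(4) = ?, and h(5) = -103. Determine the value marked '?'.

-67

On equispaced nodes a degree-2 polynomial has vanishing third forward difference, so
  - h(2) + 3·h(3) - 3·h(4) + h(5) = 0.
Substituting the known values and solving for h(4):
  -3·h(4) = 201
  h(4) = -67.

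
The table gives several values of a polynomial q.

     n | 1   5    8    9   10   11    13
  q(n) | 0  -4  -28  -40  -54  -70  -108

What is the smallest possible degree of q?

Divided differences on the nodes 1, 5, 8, 9, 10, 11, 13:
  order 0: 0  -4  -28  -40  -54  -70  -108
  order 1: -1  -8  -12  -14  -16  -19
  order 2: -1  -1  -1  -1  -1
  order 3: 0  0  0  0
  order 4: 0  0  0
  order 5: 0  0
  order 6: 0
The order-2 divided differences are all -1 (nonzero) and every higher order vanishes, so the data lies on a polynomial of degree exactly 2.

2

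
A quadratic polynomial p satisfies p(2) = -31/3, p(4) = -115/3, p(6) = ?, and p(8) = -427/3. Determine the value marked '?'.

-247/3

The 3 known points determine the degree-2 polynomial uniquely.
Write p(u) = au^2 + bu + c. Substituting each data point gives a linear system:
  4a + 2b + c = -31/3
  16a + 4b + c = -115/3
  64a + 8b + c = -427/3
Solving the system yields a = -2, b = -2, c = 5/3.
So p(u) = -2u^2 - 2u + 5/3.
Then p(6) = -247/3.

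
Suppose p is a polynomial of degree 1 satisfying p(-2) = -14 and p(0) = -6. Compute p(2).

Using the Lagrange interpolation formula with nodes -2, 0:
  L_0(s) = s / -2
  L_1(s) = (s + 2) / 2
Then p(s) = -14·L_0(s) - 6·L_1(s).
Expanding and collecting terms gives p(s) = 4s - 6.
Evaluating at s = 2: p(2) = 2.

2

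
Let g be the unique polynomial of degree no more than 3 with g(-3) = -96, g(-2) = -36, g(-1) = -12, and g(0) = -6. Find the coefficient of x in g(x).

3

Write g(x) = ax^3 + bx^2 + cx + d. Substituting each data point gives a linear system:
  -27a + 9b - 3c + d = -96
  -8a + 4b - 2c + d = -36
  -a + b - c + d = -12
  d = -6
Solving the system yields a = 3, b = 0, c = 3, d = -6.
So g(x) = 3x^3 + 3x - 6.
The coefficient of x is 3.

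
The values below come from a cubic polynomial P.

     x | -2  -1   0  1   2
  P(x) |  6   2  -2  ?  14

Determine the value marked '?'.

The 4 known points determine the degree-3 polynomial uniquely.
Write P(x) = ax^3 + bx^2 + cx + d. Substituting each data point gives a linear system:
  -8a + 4b - 2c + d = 6
  -a + b - c + d = 2
  d = -2
  8a + 4b + 2c + d = 14
Solving the system yields a = 1, b = 3, c = -2, d = -2.
So P(x) = x^3 + 3x^2 - 2x - 2.
Then P(1) = 0.

0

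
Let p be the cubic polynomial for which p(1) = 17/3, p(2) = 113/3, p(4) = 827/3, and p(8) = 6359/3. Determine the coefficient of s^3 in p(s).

4

Write p(s) = as^3 + bs^2 + cs + d. Substituting each data point gives a linear system:
  a + b + c + d = 17/3
  8a + 4b + 2c + d = 113/3
  64a + 16b + 4c + d = 827/3
  512a + 64b + 8c + d = 6359/3
Solving the system yields a = 4, b = 1, c = 1, d = -1/3.
So p(s) = 4s³ + s² + s - 1/3.
The leading coefficient is 4.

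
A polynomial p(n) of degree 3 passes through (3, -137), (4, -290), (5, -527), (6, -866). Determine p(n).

p(n) = -3n^3 - 6n^2 - 2

Write p(n) = an^3 + bn^2 + cn + d. Substituting each data point gives a linear system:
  27a + 9b + 3c + d = -137
  64a + 16b + 4c + d = -290
  125a + 25b + 5c + d = -527
  216a + 36b + 6c + d = -866
Solving the system yields a = -3, b = -6, c = 0, d = -2.
So p(n) = -3n^3 - 6n^2 - 2.
Check: p(6) = -866. ✓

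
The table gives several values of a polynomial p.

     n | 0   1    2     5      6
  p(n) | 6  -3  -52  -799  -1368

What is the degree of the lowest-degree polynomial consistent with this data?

Divided differences on the nodes 0, 1, 2, 5, 6:
  order 0: 6  -3  -52  -799  -1368
  order 1: -9  -49  -249  -569
  order 2: -20  -50  -80
  order 3: -6  -6
  order 4: 0
The order-3 divided differences are all -6 (nonzero) and every higher order vanishes, so the data lies on a polynomial of degree exactly 3.

3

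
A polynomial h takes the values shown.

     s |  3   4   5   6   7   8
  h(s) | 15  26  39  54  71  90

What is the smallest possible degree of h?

Forward differences of the values at s = 3, 4, 5, 6, 7, 8:
  h  : 15  26  39  54  71  90
  Δ  : 11  13  15  17  19
  Δ^2: 2  2  2  2
  Δ^3: 0  0  0
  Δ^4: 0  0
  Δ^5: 0
The second differences are constant (2) and nonzero, while all higher differences vanish, so the minimal degree is 2.

2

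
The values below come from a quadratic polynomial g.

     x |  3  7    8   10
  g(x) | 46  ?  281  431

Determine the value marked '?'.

218

The 3 known points determine the degree-2 polynomial uniquely.
Write g(x) = ax^2 + bx + c. Substituting each data point gives a linear system:
  9a + 3b + c = 46
  64a + 8b + c = 281
  100a + 10b + c = 431
Solving the system yields a = 4, b = 3, c = 1.
So g(x) = 4x^2 + 3x + 1.
Then g(7) = 218.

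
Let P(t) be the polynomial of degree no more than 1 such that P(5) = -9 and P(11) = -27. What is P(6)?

-12

Using the Lagrange interpolation formula with nodes 5, 11:
  L_0(t) = (t - 11) / -6
  L_1(t) = (t - 5) / 6
Then P(t) = -9·L_0(t) - 27·L_1(t).
Expanding and collecting terms gives P(t) = -3t + 6.
Evaluating at t = 6: P(6) = -12.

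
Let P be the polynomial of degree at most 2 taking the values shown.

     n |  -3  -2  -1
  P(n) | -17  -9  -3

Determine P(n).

Using the Lagrange interpolation formula with nodes -3, -2, -1:
  L_0(n) = (n + 2)(n + 1) / 2
  L_1(n) = (n + 3)(n + 1) / -1
  L_2(n) = (n + 3)(n + 2) / 2
Then P(n) = -17·L_0(n) - 9·L_1(n) - 3·L_2(n).
Expanding and collecting terms gives P(n) = -n² + 3n + 1.
Check: P(-1) = -3. ✓

P(n) = -n^2 + 3n + 1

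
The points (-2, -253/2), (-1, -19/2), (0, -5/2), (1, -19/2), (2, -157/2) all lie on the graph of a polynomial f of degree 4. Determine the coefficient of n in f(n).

Write f(n) = an^4 + bn^3 + cn^2 + dn + e. Substituting each data point gives a linear system:
  16a - 8b + 4c - 2d + e = -253/2
  a - b + c - d + e = -19/2
  e = -5/2
  a + b + c + d + e = -19/2
  16a + 8b + 4c + 2d + e = -157/2
Solving the system yields a = -6, b = 4, c = -1, d = -4, e = -5/2.
So f(n) = -6n^4 + 4n^3 - n^2 - 4n - 5/2.
The coefficient of n is -4.

-4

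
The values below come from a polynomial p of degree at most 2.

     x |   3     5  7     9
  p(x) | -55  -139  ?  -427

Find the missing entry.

The 3 known points determine the degree-2 polynomial uniquely.
Write p(x) = ax^2 + bx + c. Substituting each data point gives a linear system:
  9a + 3b + c = -55
  25a + 5b + c = -139
  81a + 9b + c = -427
Solving the system yields a = -5, b = -2, c = -4.
So p(x) = -5x^2 - 2x - 4.
Then p(7) = -263.

-263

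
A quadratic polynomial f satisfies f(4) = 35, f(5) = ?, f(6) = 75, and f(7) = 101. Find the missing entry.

53

On equispaced nodes a degree-2 polynomial has vanishing third forward difference, so
  - f(4) + 3·f(5) - 3·f(6) + f(7) = 0.
Substituting the known values and solving for f(5):
  3·f(5) = 159
  f(5) = 53.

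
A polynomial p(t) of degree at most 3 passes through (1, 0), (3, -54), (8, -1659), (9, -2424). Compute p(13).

-7764

Write p(t) = at^3 + bt^2 + ct + d. Substituting each data point gives a linear system:
  a + b + c + d = 0
  27a + 9b + 3c + d = -54
  512a + 64b + 8c + d = -1659
  729a + 81b + 9c + d = -2424
Solving the system yields a = -4, b = 6, c = 1, d = -3.
So p(t) = -4t^3 + 6t^2 + t - 3.
Then p(13) = -7764.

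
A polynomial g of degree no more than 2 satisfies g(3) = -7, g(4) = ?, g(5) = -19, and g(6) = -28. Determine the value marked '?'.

-12

On equispaced nodes a degree-2 polynomial has vanishing third forward difference, so
  - g(3) + 3·g(4) - 3·g(5) + g(6) = 0.
Substituting the known values and solving for g(4):
  3·g(4) = -36
  g(4) = -12.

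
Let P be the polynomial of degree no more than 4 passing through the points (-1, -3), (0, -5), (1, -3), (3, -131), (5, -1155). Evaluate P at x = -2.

Write P(x) = ax^4 + bx^3 + cx^2 + dx + e. Substituting each data point gives a linear system:
  a - b + c - d + e = -3
  e = -5
  a + b + c + d + e = -3
  81a + 27b + 9c + 3d + e = -131
  625a + 125b + 25c + 5d + e = -1155
Solving the system yields a = -2, b = 0, c = 4, d = 0, e = -5.
So P(x) = -2x^4 + 4x^2 - 5.
Then P(-2) = -21.

-21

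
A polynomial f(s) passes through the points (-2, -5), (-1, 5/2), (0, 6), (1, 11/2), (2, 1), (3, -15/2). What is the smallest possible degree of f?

2

Forward differences of the values at s = -2, -1, 0, 1, 2, 3:
  f  : -5  5/2  6  11/2  1  -15/2
  Δ  : 15/2  7/2  -1/2  -9/2  -17/2
  Δ^2: -4  -4  -4  -4
  Δ^3: 0  0  0
  Δ^4: 0  0
  Δ^5: 0
The second differences are constant (-4) and nonzero, while all higher differences vanish, so the minimal degree is 2.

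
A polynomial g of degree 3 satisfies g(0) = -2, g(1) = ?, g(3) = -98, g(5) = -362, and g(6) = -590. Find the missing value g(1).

-10

The 4 known points determine the degree-3 polynomial uniquely.
Write g(x) = ax^3 + bx^2 + cx + d. Substituting each data point gives a linear system:
  d = -2
  27a + 9b + 3c + d = -98
  125a + 25b + 5c + d = -362
  216a + 36b + 6c + d = -590
Solving the system yields a = -2, b = -4, c = -2, d = -2.
So g(x) = -2x^3 - 4x^2 - 2x - 2.
Then g(1) = -10.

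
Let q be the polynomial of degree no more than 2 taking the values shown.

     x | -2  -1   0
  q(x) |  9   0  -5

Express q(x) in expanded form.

Write q(x) = ax^2 + bx + c. Substituting each data point gives a linear system:
  4a - 2b + c = 9
  a - b + c = 0
  c = -5
Solving the system yields a = 2, b = -3, c = -5.
So q(x) = 2x^2 - 3x - 5.
Check: q(0) = -5. ✓

q(x) = 2x^2 - 3x - 5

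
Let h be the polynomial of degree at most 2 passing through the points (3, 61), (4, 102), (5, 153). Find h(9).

457

Write h(n) = an^2 + bn + c. Substituting each data point gives a linear system:
  9a + 3b + c = 61
  16a + 4b + c = 102
  25a + 5b + c = 153
Solving the system yields a = 5, b = 6, c = -2.
So h(n) = 5n² + 6n - 2.
Then h(9) = 457.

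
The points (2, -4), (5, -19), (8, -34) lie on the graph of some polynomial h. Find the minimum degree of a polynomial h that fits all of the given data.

1

Forward differences of the values at x = 2, 5, 8:
  h  : -4  -19  -34
  Δ  : -15  -15
  Δ^2: 0
The first differences are constant (-15) and nonzero, while all higher differences vanish, so the minimal degree is 1.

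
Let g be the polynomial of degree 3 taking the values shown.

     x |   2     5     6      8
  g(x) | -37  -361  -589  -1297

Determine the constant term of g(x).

Write g(x) = ax^3 + bx^2 + cx + d. Substituting each data point gives a linear system:
  8a + 4b + 2c + d = -37
  125a + 25b + 5c + d = -361
  216a + 36b + 6c + d = -589
  512a + 64b + 8c + d = -1297
Solving the system yields a = -2, b = -4, c = -2, d = -1.
So g(x) = -2x³ - 4x² - 2x - 1.
The constant term is -1.

-1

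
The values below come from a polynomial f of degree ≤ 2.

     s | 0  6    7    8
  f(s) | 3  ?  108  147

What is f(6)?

75

The 3 known points determine the degree-2 polynomial uniquely.
Write f(s) = as^2 + bs + c. Substituting each data point gives a linear system:
  c = 3
  49a + 7b + c = 108
  64a + 8b + c = 147
Solving the system yields a = 3, b = -6, c = 3.
So f(s) = 3s^2 - 6s + 3.
Then f(6) = 75.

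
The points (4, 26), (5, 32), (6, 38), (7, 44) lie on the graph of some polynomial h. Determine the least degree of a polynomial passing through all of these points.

1

Forward differences of the values at s = 4, 5, 6, 7:
  h  : 26  32  38  44
  Δ  : 6  6  6
  Δ^2: 0  0
  Δ^3: 0
The first differences are constant (6) and nonzero, while all higher differences vanish, so the minimal degree is 1.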